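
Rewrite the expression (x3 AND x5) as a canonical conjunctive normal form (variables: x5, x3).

(x5 OR x3) AND (x5 OR NOT x3) AND (NOT x5 OR x3)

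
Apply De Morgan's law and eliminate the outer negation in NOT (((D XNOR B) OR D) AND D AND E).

NOT ((D XNOR B) OR D) OR NOT D OR NOT E
De Morgan's: NOT(AND of terms) = OR of negations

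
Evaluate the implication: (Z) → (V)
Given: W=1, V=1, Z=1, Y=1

Antecedent (Z) = 1; consequent (V) = 1.
1 → 1 = 1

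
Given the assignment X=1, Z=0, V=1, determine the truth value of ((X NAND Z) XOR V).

Substituting: ((1 NAND 0) XOR 1)
= 0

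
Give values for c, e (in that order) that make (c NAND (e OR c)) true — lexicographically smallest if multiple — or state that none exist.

c=0, e=0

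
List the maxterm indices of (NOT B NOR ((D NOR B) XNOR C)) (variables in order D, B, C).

ΠM(0, 1, 2, 4, 5, 6) = (D OR B OR C) AND (D OR B OR NOT C) AND (D OR NOT B OR C) AND (NOT D OR B OR C) AND (NOT D OR B OR NOT C) AND (NOT D OR NOT B OR C)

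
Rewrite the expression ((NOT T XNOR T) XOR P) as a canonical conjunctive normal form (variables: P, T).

(P OR T) AND (P OR NOT T)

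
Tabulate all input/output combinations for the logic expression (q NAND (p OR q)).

p | q | Output
--------------
0 | 0 | 1
0 | 1 | 0
1 | 0 | 1
1 | 1 | 0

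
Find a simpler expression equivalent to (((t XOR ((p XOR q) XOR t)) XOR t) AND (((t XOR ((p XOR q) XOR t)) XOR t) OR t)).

By absorption (E AND (E OR v) = E) then XOR self-cancellation ((E XOR v) XOR v = E):
= ((p XOR q) XOR t)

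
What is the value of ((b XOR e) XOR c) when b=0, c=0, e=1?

Substituting: ((0 XOR 1) XOR 0)
= 1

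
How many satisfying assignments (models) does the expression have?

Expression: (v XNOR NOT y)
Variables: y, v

Satisfying assignments: (0,1), (1,0)
Count: 2 out of 4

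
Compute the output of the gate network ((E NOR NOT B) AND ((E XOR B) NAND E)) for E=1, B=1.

Substituting: ((1 NOR NOT 1) AND ((1 XOR 1) NAND 1))
= 0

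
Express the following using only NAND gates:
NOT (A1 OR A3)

(((A1 NAND A1) NAND (A3 NAND A3)) NAND ((A1 NAND A1) NAND (A3 NAND A3)))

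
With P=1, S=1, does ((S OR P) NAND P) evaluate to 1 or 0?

Substituting: ((1 OR 1) NAND 1)
= 0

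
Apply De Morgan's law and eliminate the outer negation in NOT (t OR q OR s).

NOT t AND NOT q AND NOT s
De Morgan's: NOT(OR of terms) = AND of negations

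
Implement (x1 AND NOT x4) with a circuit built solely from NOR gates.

((x1 NOR x1) NOR ((x4 NOR x4) NOR (x4 NOR x4)))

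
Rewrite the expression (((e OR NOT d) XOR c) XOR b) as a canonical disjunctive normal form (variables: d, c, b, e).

(NOT d AND NOT c AND NOT b AND NOT e) OR (NOT d AND NOT c AND NOT b AND e) OR (NOT d AND c AND b AND NOT e) OR (NOT d AND c AND b AND e) OR (d AND NOT c AND NOT b AND e) OR (d AND NOT c AND b AND NOT e) OR (d AND c AND NOT b AND NOT e) OR (d AND c AND b AND e)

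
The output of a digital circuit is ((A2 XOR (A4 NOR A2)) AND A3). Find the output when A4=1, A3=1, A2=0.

Substituting: ((0 XOR (1 NOR 0)) AND 1)
= 0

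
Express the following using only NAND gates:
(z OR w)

((z NAND z) NAND (w NAND w))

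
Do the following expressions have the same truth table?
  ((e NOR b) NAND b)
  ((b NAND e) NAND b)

No. Counterexample: with e=0, b=1, Expression 1 = 1 but Expression 2 = 0.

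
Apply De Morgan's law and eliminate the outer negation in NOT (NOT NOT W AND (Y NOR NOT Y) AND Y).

NOT W OR NOT (Y NOR NOT Y) OR NOT Y
De Morgan's: NOT(AND of terms) = OR of negations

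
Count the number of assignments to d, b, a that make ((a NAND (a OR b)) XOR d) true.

Satisfying assignments: (0,0,0), (0,1,0), (1,0,1), (1,1,1)
Count: 4 out of 8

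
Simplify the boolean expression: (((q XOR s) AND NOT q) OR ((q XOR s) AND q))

By distribution ((E AND v) OR (E AND NOT v) = E):
= (q XOR s)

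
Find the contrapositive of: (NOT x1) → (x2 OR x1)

Contrapositive: NOT (x2 OR x1) → x1
Note: A statement and its contrapositive are logically equivalent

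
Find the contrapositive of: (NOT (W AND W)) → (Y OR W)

Contrapositive: NOT (Y OR W) → (W AND W)
Note: A statement and its contrapositive are logically equivalent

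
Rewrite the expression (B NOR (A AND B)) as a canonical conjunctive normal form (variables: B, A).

(NOT B OR A) AND (NOT B OR NOT A)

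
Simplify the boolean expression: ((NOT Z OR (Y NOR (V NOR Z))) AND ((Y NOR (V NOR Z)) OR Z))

By distribution ((E OR v) AND (E OR NOT v) = E):
= (Y NOR (V NOR Z))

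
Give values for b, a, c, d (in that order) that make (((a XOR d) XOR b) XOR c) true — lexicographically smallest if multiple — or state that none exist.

b=0, a=0, c=0, d=1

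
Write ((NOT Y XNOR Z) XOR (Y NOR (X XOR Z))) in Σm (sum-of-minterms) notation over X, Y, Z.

Σm(0, 1, 2, 6) = (NOT X AND NOT Y AND NOT Z) OR (NOT X AND NOT Y AND Z) OR (NOT X AND Y AND NOT Z) OR (X AND Y AND NOT Z)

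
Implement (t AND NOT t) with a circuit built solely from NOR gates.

((t NOR t) NOR ((t NOR t) NOR (t NOR t)))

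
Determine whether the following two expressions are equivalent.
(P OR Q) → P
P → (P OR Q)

No, Converse is not equivalent to original (counterexample: Q=1, P=0)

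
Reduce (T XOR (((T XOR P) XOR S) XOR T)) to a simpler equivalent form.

By XOR self-cancellation ((E XOR v) XOR v = E):
= ((T XOR P) XOR S)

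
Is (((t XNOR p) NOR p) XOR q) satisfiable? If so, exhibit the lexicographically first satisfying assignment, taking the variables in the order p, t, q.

p=0, t=0, q=1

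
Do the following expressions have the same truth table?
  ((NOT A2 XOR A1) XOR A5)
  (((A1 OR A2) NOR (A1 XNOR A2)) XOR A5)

No. Counterexample: with A1=0, A5=0, A2=0, Expression 1 = 1 but Expression 2 = 0.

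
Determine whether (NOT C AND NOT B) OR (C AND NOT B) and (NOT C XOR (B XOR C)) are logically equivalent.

Yes, they are equivalent — the two output columns agree on all 4 assignments:
C | B | Expression 1 | Expression 2
-----------------------------------
0 | 0 | 1 | 1
0 | 1 | 0 | 0
1 | 0 | 1 | 1
1 | 1 | 0 | 0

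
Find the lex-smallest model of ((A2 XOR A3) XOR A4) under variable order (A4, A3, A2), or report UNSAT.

A4=0, A3=0, A2=1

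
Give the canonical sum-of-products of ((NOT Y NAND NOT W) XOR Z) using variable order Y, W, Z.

Σm(1, 2, 4, 6) = (NOT Y AND NOT W AND Z) OR (NOT Y AND W AND NOT Z) OR (Y AND NOT W AND NOT Z) OR (Y AND W AND NOT Z)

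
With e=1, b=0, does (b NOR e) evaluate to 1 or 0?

Substituting: (0 NOR 1)
= 0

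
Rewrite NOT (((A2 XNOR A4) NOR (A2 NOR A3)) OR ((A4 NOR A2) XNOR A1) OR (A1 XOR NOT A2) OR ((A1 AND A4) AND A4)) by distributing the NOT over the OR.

NOT ((A2 XNOR A4) NOR (A2 NOR A3)) AND NOT ((A4 NOR A2) XNOR A1) AND NOT (A1 XOR NOT A2) AND NOT ((A1 AND A4) AND A4)
De Morgan's: NOT(OR of terms) = AND of negations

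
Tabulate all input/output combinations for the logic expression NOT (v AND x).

v | x | Output
--------------
0 | 0 | 1
0 | 1 | 1
1 | 0 | 1
1 | 1 | 0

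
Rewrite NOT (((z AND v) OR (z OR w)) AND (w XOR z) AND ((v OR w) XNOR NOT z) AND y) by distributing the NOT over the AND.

NOT ((z AND v) OR (z OR w)) OR NOT (w XOR z) OR NOT ((v OR w) XNOR NOT z) OR NOT y
De Morgan's: NOT(AND of terms) = OR of negations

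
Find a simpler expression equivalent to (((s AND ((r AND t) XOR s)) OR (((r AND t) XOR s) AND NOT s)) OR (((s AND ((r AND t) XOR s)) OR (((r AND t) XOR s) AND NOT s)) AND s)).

By absorption (E OR (E AND v) = E) then distribution ((E AND v) OR (E AND NOT v) = E):
= ((r AND t) XOR s)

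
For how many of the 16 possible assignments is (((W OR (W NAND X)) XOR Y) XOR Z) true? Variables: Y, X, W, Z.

Satisfying assignments: (0,0,0,0), (0,0,1,0), (0,1,0,0), (0,1,1,0), (1,0,0,1), (1,0,1,1), (1,1,0,1), (1,1,1,1)
Count: 8 out of 16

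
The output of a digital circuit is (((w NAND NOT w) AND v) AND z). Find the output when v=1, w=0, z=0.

Substituting: (((0 NAND NOT 0) AND 1) AND 0)
= 0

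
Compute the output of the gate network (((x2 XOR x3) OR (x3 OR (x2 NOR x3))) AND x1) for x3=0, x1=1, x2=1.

Substituting: (((1 XOR 0) OR (0 OR (1 NOR 0))) AND 1)
= 1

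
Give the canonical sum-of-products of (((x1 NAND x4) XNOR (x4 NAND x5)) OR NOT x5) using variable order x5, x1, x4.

Σm(0, 1, 2, 3, 4, 6, 7) = (NOT x5 AND NOT x1 AND NOT x4) OR (NOT x5 AND NOT x1 AND x4) OR (NOT x5 AND x1 AND NOT x4) OR (NOT x5 AND x1 AND x4) OR (x5 AND NOT x1 AND NOT x4) OR (x5 AND x1 AND NOT x4) OR (x5 AND x1 AND x4)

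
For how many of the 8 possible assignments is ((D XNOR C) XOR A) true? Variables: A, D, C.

Satisfying assignments: (0,0,0), (0,1,1), (1,0,1), (1,1,0)
Count: 4 out of 8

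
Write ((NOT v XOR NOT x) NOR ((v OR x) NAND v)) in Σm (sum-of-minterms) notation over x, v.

Σm(3) = (x AND v)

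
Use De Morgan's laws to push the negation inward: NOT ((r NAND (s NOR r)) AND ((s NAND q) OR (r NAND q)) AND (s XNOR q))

NOT (r NAND (s NOR r)) OR NOT ((s NAND q) OR (r NAND q)) OR NOT (s XNOR q)
De Morgan's: NOT(AND of terms) = OR of negations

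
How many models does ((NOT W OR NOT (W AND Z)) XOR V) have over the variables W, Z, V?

Satisfying assignments: (0,0,0), (0,1,0), (1,0,0), (1,1,1)
Count: 4 out of 8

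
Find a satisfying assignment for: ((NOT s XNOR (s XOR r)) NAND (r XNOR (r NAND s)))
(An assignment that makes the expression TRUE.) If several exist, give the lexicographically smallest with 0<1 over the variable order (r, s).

r=0, s=0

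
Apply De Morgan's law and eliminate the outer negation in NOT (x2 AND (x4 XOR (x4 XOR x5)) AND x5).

NOT x2 OR NOT (x4 XOR (x4 XOR x5)) OR NOT x5
De Morgan's: NOT(AND of terms) = OR of negations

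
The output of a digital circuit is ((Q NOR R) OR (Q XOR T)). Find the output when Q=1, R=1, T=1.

Substituting: ((1 NOR 1) OR (1 XOR 1))
= 0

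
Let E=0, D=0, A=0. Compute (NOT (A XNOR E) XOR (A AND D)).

Substituting: (NOT (0 XNOR 0) XOR (0 AND 0))
= 0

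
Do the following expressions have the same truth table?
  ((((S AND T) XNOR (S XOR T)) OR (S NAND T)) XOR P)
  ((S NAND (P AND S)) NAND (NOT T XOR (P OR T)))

No. Counterexample: with S=0, T=0, P=0, Expression 1 = 1 but Expression 2 = 0.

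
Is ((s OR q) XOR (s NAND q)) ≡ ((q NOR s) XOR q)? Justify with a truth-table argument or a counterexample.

No. Counterexample: with s=0, q=1, Expression 1 = 0 but Expression 2 = 1.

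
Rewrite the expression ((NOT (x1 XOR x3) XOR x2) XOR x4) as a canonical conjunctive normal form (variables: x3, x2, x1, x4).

(x3 OR x2 OR x1 OR NOT x4) AND (x3 OR x2 OR NOT x1 OR x4) AND (x3 OR NOT x2 OR x1 OR x4) AND (x3 OR NOT x2 OR NOT x1 OR NOT x4) AND (NOT x3 OR x2 OR x1 OR x4) AND (NOT x3 OR x2 OR NOT x1 OR NOT x4) AND (NOT x3 OR NOT x2 OR x1 OR NOT x4) AND (NOT x3 OR NOT x2 OR NOT x1 OR x4)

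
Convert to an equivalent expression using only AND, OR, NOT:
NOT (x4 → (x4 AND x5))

x4 AND NOT (x4 AND x5)
(Negated implication: NOT(A → B) = A AND NOT B)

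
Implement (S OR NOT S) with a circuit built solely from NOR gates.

((S NOR (S NOR S)) NOR (S NOR (S NOR S)))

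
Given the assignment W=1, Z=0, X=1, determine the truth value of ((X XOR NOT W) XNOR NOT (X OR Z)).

Substituting: ((1 XOR NOT 1) XNOR NOT (1 OR 0))
= 0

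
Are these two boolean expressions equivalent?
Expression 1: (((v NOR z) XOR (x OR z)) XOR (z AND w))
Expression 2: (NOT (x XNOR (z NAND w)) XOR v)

No. Counterexample: with x=0, z=1, w=0, v=1, Expression 1 = 1 but Expression 2 = 0.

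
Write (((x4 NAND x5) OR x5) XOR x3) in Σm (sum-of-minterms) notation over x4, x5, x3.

Σm(0, 2, 4, 6) = (NOT x4 AND NOT x5 AND NOT x3) OR (NOT x4 AND x5 AND NOT x3) OR (x4 AND NOT x5 AND NOT x3) OR (x4 AND x5 AND NOT x3)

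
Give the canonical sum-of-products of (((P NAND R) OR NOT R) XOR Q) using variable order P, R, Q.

Σm(0, 2, 4, 7) = (NOT P AND NOT R AND NOT Q) OR (NOT P AND R AND NOT Q) OR (P AND NOT R AND NOT Q) OR (P AND R AND Q)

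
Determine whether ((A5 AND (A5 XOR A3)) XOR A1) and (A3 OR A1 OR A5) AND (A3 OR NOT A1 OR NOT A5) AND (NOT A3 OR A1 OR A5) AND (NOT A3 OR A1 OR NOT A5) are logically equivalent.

Yes, they are equivalent — the two output columns agree on all 8 assignments:
A3 | A1 | A5 | Expression 1 | Expression 2
------------------------------------------
0 | 0 | 0 | 0 | 0
0 | 0 | 1 | 1 | 1
0 | 1 | 0 | 1 | 1
0 | 1 | 1 | 0 | 0
1 | 0 | 0 | 0 | 0
1 | 0 | 1 | 0 | 0
1 | 1 | 0 | 1 | 1
1 | 1 | 1 | 1 | 1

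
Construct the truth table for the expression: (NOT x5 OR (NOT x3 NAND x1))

x3 | x1 | x5 | Output
---------------------
0 | 0 | 0 | 1
0 | 0 | 1 | 1
0 | 1 | 0 | 1
0 | 1 | 1 | 0
1 | 0 | 0 | 1
1 | 0 | 1 | 1
1 | 1 | 0 | 1
1 | 1 | 1 | 1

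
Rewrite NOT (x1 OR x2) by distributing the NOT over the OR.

NOT x1 AND NOT x2
De Morgan's: NOT(OR of terms) = AND of negations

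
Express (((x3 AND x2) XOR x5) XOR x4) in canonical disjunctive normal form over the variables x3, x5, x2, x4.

(NOT x3 AND NOT x5 AND NOT x2 AND x4) OR (NOT x3 AND NOT x5 AND x2 AND x4) OR (NOT x3 AND x5 AND NOT x2 AND NOT x4) OR (NOT x3 AND x5 AND x2 AND NOT x4) OR (x3 AND NOT x5 AND NOT x2 AND x4) OR (x3 AND NOT x5 AND x2 AND NOT x4) OR (x3 AND x5 AND NOT x2 AND NOT x4) OR (x3 AND x5 AND x2 AND x4)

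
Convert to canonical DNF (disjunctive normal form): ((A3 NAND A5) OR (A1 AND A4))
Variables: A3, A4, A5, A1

(NOT A3 AND NOT A4 AND NOT A5 AND NOT A1) OR (NOT A3 AND NOT A4 AND NOT A5 AND A1) OR (NOT A3 AND NOT A4 AND A5 AND NOT A1) OR (NOT A3 AND NOT A4 AND A5 AND A1) OR (NOT A3 AND A4 AND NOT A5 AND NOT A1) OR (NOT A3 AND A4 AND NOT A5 AND A1) OR (NOT A3 AND A4 AND A5 AND NOT A1) OR (NOT A3 AND A4 AND A5 AND A1) OR (A3 AND NOT A4 AND NOT A5 AND NOT A1) OR (A3 AND NOT A4 AND NOT A5 AND A1) OR (A3 AND A4 AND NOT A5 AND NOT A1) OR (A3 AND A4 AND NOT A5 AND A1) OR (A3 AND A4 AND A5 AND A1)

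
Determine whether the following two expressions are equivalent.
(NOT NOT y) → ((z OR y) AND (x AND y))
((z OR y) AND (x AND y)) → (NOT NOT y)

No, Converse is not equivalent to original (counterexample: z=0, y=1, x=0)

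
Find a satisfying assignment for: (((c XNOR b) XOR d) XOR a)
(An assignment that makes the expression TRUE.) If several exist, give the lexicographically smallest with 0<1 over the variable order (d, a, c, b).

d=0, a=0, c=0, b=0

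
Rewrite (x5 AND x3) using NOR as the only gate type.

((x5 NOR x5) NOR (x3 NOR x3))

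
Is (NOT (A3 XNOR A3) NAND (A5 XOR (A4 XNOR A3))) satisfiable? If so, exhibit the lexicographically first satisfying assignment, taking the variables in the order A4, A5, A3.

A4=0, A5=0, A3=0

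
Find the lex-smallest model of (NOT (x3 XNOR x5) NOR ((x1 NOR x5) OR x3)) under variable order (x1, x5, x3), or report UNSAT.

x1=1, x5=0, x3=0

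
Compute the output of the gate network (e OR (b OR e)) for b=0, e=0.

Substituting: (0 OR (0 OR 0))
= 0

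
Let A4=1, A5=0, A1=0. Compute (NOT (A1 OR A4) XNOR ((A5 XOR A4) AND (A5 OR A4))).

Substituting: (NOT (0 OR 1) XNOR ((0 XOR 1) AND (0 OR 1)))
= 0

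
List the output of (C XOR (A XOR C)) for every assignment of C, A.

C | A | Output
--------------
0 | 0 | 0
0 | 1 | 1
1 | 0 | 0
1 | 1 | 1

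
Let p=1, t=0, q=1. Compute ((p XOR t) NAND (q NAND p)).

Substituting: ((1 XOR 0) NAND (1 NAND 1))
= 1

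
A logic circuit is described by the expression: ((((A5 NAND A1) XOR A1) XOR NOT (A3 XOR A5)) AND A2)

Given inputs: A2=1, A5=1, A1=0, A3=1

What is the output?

Substituting: ((((1 NAND 0) XOR 0) XOR NOT (1 XOR 1)) AND 1)
= 0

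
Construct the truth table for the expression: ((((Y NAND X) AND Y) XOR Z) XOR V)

X | Z | Y | V | Output
----------------------
0 | 0 | 0 | 0 | 0
0 | 0 | 0 | 1 | 1
0 | 0 | 1 | 0 | 1
0 | 0 | 1 | 1 | 0
0 | 1 | 0 | 0 | 1
0 | 1 | 0 | 1 | 0
0 | 1 | 1 | 0 | 0
0 | 1 | 1 | 1 | 1
1 | 0 | 0 | 0 | 0
1 | 0 | 0 | 1 | 1
1 | 0 | 1 | 0 | 0
1 | 0 | 1 | 1 | 1
1 | 1 | 0 | 0 | 1
1 | 1 | 0 | 1 | 0
1 | 1 | 1 | 0 | 1
1 | 1 | 1 | 1 | 0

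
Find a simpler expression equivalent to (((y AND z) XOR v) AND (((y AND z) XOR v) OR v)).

By absorption (E AND (E OR v) = E):
= ((y AND z) XOR v)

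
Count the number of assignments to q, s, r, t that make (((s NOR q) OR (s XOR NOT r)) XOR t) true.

Satisfying assignments: (0,0,0,0), (0,0,1,0), (0,1,0,1), (0,1,1,0), (1,0,0,0), (1,0,1,1), (1,1,0,1), (1,1,1,0)
Count: 8 out of 16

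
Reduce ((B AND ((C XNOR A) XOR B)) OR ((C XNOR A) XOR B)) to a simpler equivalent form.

By absorption (E OR (E AND v) = E):
= ((C XNOR A) XOR B)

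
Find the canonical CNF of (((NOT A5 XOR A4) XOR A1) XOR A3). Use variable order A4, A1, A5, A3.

(A4 OR A1 OR A5 OR NOT A3) AND (A4 OR A1 OR NOT A5 OR A3) AND (A4 OR NOT A1 OR A5 OR A3) AND (A4 OR NOT A1 OR NOT A5 OR NOT A3) AND (NOT A4 OR A1 OR A5 OR A3) AND (NOT A4 OR A1 OR NOT A5 OR NOT A3) AND (NOT A4 OR NOT A1 OR A5 OR NOT A3) AND (NOT A4 OR NOT A1 OR NOT A5 OR A3)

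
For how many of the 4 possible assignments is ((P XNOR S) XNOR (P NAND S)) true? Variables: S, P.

Satisfying assignments: (0,0)
Count: 1 out of 4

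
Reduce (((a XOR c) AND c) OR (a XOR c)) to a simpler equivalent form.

By absorption (E OR (E AND v) = E):
= (a XOR c)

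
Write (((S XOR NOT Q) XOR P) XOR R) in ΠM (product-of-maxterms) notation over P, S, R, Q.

ΠM(1, 2, 4, 7, 8, 11, 13, 14) = (P OR S OR R OR NOT Q) AND (P OR S OR NOT R OR Q) AND (P OR NOT S OR R OR Q) AND (P OR NOT S OR NOT R OR NOT Q) AND (NOT P OR S OR R OR Q) AND (NOT P OR S OR NOT R OR NOT Q) AND (NOT P OR NOT S OR R OR NOT Q) AND (NOT P OR NOT S OR NOT R OR Q)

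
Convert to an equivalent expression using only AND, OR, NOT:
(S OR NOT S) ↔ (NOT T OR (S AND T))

((S OR NOT S) AND (NOT T OR (S AND T))) OR (NOT (S OR NOT S) AND NOT (NOT T OR (S AND T)))
(Biconditional = both true or both false)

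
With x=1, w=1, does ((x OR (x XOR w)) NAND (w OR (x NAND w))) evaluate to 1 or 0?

Substituting: ((1 OR (1 XOR 1)) NAND (1 OR (1 NAND 1)))
= 0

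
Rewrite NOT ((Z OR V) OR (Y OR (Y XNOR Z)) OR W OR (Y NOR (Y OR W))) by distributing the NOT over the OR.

NOT (Z OR V) AND NOT (Y OR (Y XNOR Z)) AND NOT W AND NOT (Y NOR (Y OR W))
De Morgan's: NOT(OR of terms) = AND of negations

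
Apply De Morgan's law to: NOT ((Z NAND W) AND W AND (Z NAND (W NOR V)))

NOT (Z NAND W) OR NOT W OR NOT (Z NAND (W NOR V))
De Morgan's: NOT(AND of terms) = OR of negations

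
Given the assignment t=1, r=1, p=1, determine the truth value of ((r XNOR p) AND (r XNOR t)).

Substituting: ((1 XNOR 1) AND (1 XNOR 1))
= 1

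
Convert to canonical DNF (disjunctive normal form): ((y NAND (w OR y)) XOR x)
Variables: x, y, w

(NOT x AND NOT y AND NOT w) OR (NOT x AND NOT y AND w) OR (x AND y AND NOT w) OR (x AND y AND w)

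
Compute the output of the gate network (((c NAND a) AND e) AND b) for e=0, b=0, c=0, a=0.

Substituting: (((0 NAND 0) AND 0) AND 0)
= 0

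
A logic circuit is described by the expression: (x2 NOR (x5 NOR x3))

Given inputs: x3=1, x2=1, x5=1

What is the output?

Substituting: (1 NOR (1 NOR 1))
= 0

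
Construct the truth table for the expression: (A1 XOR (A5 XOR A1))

A5 | A1 | Output
----------------
0 | 0 | 0
0 | 1 | 0
1 | 0 | 1
1 | 1 | 1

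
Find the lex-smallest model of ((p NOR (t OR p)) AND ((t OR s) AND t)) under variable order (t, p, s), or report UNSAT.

UNSATISFIABLE - no assignment makes this expression true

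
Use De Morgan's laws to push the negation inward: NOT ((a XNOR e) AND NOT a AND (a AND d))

NOT (a XNOR e) OR a OR NOT (a AND d)
De Morgan's: NOT(AND of terms) = OR of negations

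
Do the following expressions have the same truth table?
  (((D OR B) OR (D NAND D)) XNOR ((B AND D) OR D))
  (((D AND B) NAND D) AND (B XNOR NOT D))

No. Counterexample: with D=0, B=1, Expression 1 = 0 but Expression 2 = 1.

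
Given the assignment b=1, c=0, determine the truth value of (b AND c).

Substituting: (1 AND 0)
= 0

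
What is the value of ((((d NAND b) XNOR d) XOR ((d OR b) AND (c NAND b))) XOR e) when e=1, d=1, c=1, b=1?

Substituting: ((((1 NAND 1) XNOR 1) XOR ((1 OR 1) AND (1 NAND 1))) XOR 1)
= 1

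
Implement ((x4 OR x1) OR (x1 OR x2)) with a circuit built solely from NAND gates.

((((x4 NAND x4) NAND (x1 NAND x1)) NAND ((x4 NAND x4) NAND (x1 NAND x1))) NAND (((x1 NAND x1) NAND (x2 NAND x2)) NAND ((x1 NAND x1) NAND (x2 NAND x2))))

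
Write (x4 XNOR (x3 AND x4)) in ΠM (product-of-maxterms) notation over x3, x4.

ΠM(1) = (x3 OR NOT x4)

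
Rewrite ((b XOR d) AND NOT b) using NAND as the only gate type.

((((b NAND (b NAND d)) NAND (d NAND (b NAND d))) NAND (b NAND b)) NAND (((b NAND (b NAND d)) NAND (d NAND (b NAND d))) NAND (b NAND b)))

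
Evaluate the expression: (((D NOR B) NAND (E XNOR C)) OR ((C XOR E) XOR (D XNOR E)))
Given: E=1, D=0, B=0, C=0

Substituting: (((0 NOR 0) NAND (1 XNOR 0)) OR ((0 XOR 1) XOR (0 XNOR 1)))
= 1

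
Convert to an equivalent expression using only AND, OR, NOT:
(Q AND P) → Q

NOT (Q AND P) OR Q
(Implication elimination: A → B = NOT A OR B)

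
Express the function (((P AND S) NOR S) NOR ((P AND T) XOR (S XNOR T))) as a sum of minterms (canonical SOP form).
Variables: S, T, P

Σm(4, 5, 7) = (S AND NOT T AND NOT P) OR (S AND NOT T AND P) OR (S AND T AND P)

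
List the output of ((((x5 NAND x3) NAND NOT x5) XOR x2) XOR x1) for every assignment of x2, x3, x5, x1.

x2 | x3 | x5 | x1 | Output
--------------------------
0 | 0 | 0 | 0 | 0
0 | 0 | 0 | 1 | 1
0 | 0 | 1 | 0 | 1
0 | 0 | 1 | 1 | 0
0 | 1 | 0 | 0 | 0
0 | 1 | 0 | 1 | 1
0 | 1 | 1 | 0 | 1
0 | 1 | 1 | 1 | 0
1 | 0 | 0 | 0 | 1
1 | 0 | 0 | 1 | 0
1 | 0 | 1 | 0 | 0
1 | 0 | 1 | 1 | 1
1 | 1 | 0 | 0 | 1
1 | 1 | 0 | 1 | 0
1 | 1 | 1 | 0 | 0
1 | 1 | 1 | 1 | 1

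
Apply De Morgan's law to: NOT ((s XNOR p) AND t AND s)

NOT (s XNOR p) OR NOT t OR NOT s
De Morgan's: NOT(AND of terms) = OR of negations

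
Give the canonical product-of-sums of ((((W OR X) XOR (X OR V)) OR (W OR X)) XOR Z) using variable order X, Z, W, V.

ΠM(0, 5, 6, 7, 12, 13, 14, 15) = (X OR Z OR W OR V) AND (X OR NOT Z OR W OR NOT V) AND (X OR NOT Z OR NOT W OR V) AND (X OR NOT Z OR NOT W OR NOT V) AND (NOT X OR NOT Z OR W OR V) AND (NOT X OR NOT Z OR W OR NOT V) AND (NOT X OR NOT Z OR NOT W OR V) AND (NOT X OR NOT Z OR NOT W OR NOT V)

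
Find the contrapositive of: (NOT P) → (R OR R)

Contrapositive: NOT (R OR R) → P
Note: A statement and its contrapositive are logically equivalent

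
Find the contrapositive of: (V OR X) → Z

Contrapositive: NOT Z → NOT (V OR X)
Note: A statement and its contrapositive are logically equivalent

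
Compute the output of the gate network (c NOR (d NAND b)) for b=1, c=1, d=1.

Substituting: (1 NOR (1 NAND 1))
= 0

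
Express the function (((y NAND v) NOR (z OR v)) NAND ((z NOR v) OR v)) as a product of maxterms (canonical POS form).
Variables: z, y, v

ΠM() = TRUE (no maxterms)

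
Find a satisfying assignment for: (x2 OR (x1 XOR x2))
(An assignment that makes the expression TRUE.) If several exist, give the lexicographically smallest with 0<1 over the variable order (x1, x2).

x1=0, x2=1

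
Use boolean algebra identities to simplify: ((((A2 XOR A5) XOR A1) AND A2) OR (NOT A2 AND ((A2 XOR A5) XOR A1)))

By distribution ((E AND v) OR (E AND NOT v) = E):
= ((A2 XOR A5) XOR A1)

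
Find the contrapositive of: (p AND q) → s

Contrapositive: NOT s → NOT (p AND q)
Note: A statement and its contrapositive are logically equivalent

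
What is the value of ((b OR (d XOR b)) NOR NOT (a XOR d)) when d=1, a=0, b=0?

Substituting: ((0 OR (1 XOR 0)) NOR NOT (0 XOR 1))
= 0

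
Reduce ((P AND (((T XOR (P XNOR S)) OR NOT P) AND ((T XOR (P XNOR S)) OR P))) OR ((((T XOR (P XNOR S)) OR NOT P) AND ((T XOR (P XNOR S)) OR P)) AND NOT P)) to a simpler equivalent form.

By distribution ((E AND v) OR (E AND NOT v) = E) then distribution ((E OR v) AND (E OR NOT v) = E):
= (T XOR (P XNOR S))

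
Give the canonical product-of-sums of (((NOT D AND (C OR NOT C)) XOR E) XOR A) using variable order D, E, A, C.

ΠM(2, 3, 4, 5, 8, 9, 14, 15) = (D OR E OR NOT A OR C) AND (D OR E OR NOT A OR NOT C) AND (D OR NOT E OR A OR C) AND (D OR NOT E OR A OR NOT C) AND (NOT D OR E OR A OR C) AND (NOT D OR E OR A OR NOT C) AND (NOT D OR NOT E OR NOT A OR C) AND (NOT D OR NOT E OR NOT A OR NOT C)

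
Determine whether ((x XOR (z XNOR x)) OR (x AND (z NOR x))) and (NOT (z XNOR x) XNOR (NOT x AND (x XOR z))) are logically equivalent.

No. Counterexample: with x=0, z=1, Expression 1 = 0 but Expression 2 = 1.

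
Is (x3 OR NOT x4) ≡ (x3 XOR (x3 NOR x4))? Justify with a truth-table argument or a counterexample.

Yes, they are equivalent — the two output columns agree on all 4 assignments:
x3 | x4 | Expression 1 | Expression 2
-------------------------------------
0 | 0 | 1 | 1
0 | 1 | 0 | 0
1 | 0 | 1 | 1
1 | 1 | 1 | 1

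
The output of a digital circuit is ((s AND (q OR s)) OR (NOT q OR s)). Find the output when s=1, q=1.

Substituting: ((1 AND (1 OR 1)) OR (NOT 1 OR 1))
= 1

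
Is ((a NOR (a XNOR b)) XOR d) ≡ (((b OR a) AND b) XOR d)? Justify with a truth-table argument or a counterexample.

No. Counterexample: with b=1, d=0, a=1, Expression 1 = 0 but Expression 2 = 1.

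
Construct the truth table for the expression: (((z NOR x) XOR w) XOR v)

w | x | v | z | Output
----------------------
0 | 0 | 0 | 0 | 1
0 | 0 | 0 | 1 | 0
0 | 0 | 1 | 0 | 0
0 | 0 | 1 | 1 | 1
0 | 1 | 0 | 0 | 0
0 | 1 | 0 | 1 | 0
0 | 1 | 1 | 0 | 1
0 | 1 | 1 | 1 | 1
1 | 0 | 0 | 0 | 0
1 | 0 | 0 | 1 | 1
1 | 0 | 1 | 0 | 1
1 | 0 | 1 | 1 | 0
1 | 1 | 0 | 0 | 1
1 | 1 | 0 | 1 | 1
1 | 1 | 1 | 0 | 0
1 | 1 | 1 | 1 | 0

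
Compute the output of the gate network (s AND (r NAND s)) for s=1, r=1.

Substituting: (1 AND (1 NAND 1))
= 0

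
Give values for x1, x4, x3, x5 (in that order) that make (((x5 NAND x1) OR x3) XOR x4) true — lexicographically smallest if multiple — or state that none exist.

x1=0, x4=0, x3=0, x5=0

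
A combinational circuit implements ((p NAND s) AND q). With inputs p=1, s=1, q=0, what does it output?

Substituting: ((1 NAND 1) AND 0)
= 0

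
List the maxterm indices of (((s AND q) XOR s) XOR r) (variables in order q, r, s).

ΠM(0, 3, 4, 5) = (q OR r OR s) AND (q OR NOT r OR NOT s) AND (NOT q OR r OR s) AND (NOT q OR r OR NOT s)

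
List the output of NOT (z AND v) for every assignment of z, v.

z | v | Output
--------------
0 | 0 | 1
0 | 1 | 1
1 | 0 | 1
1 | 1 | 0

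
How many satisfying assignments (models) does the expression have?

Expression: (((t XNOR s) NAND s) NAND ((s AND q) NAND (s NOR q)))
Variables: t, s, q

Satisfying assignments: (1,1,0), (1,1,1)
Count: 2 out of 8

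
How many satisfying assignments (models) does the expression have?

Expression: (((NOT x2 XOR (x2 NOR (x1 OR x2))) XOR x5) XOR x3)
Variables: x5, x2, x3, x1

Satisfying assignments: (0,0,0,1), (0,0,1,0), (0,1,1,0), (0,1,1,1), (1,0,0,0), (1,0,1,1), (1,1,0,0), (1,1,0,1)
Count: 8 out of 16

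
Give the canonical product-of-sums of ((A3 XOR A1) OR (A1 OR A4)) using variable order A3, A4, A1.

ΠM(0) = (A3 OR A4 OR A1)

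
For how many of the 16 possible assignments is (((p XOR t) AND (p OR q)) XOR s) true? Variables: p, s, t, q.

Satisfying assignments: (0,0,1,1), (0,1,0,0), (0,1,0,1), (0,1,1,0), (1,0,0,0), (1,0,0,1), (1,1,1,0), (1,1,1,1)
Count: 8 out of 16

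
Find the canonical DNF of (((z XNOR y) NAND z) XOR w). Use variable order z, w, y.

(NOT z AND NOT w AND NOT y) OR (NOT z AND NOT w AND y) OR (z AND NOT w AND NOT y) OR (z AND w AND y)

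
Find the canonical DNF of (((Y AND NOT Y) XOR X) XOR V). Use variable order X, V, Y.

(NOT X AND V AND NOT Y) OR (NOT X AND V AND Y) OR (X AND NOT V AND NOT Y) OR (X AND NOT V AND Y)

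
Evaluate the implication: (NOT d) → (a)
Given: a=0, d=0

Antecedent (NOT d) = 1; consequent (a) = 0.
1 → 0 = 0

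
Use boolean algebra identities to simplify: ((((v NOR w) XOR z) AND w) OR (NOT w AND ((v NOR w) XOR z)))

By distribution ((E AND v) OR (E AND NOT v) = E):
= ((v NOR w) XOR z)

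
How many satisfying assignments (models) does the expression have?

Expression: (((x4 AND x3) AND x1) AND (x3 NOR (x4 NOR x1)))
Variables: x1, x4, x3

No assignment satisfies the expression.
Count: 0 out of 8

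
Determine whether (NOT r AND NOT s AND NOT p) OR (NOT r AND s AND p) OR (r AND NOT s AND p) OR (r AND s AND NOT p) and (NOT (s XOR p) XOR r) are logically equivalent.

Yes, they are equivalent — the two output columns agree on all 8 assignments:
r | s | p | Expression 1 | Expression 2
---------------------------------------
0 | 0 | 0 | 1 | 1
0 | 0 | 1 | 0 | 0
0 | 1 | 0 | 0 | 0
0 | 1 | 1 | 1 | 1
1 | 0 | 0 | 0 | 0
1 | 0 | 1 | 1 | 1
1 | 1 | 0 | 1 | 1
1 | 1 | 1 | 0 | 0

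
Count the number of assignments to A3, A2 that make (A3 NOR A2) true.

Satisfying assignments: (0,0)
Count: 1 out of 4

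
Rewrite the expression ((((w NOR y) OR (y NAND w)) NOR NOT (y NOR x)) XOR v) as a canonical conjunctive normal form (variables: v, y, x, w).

(v OR y OR x OR w) AND (v OR y OR x OR NOT w) AND (v OR y OR NOT x OR w) AND (v OR y OR NOT x OR NOT w) AND (v OR NOT y OR x OR w) AND (v OR NOT y OR x OR NOT w) AND (v OR NOT y OR NOT x OR w) AND (v OR NOT y OR NOT x OR NOT w)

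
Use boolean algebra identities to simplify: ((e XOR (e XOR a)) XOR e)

By XOR self-cancellation ((E XOR v) XOR v = E):
= (e XOR a)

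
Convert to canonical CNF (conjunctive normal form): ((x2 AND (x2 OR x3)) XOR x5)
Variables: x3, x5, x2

(x3 OR x5 OR x2) AND (x3 OR NOT x5 OR NOT x2) AND (NOT x3 OR x5 OR x2) AND (NOT x3 OR NOT x5 OR NOT x2)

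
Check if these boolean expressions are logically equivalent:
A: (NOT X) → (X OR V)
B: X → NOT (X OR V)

No, Inverse is not equivalent to original (counterexample: X=0, V=0)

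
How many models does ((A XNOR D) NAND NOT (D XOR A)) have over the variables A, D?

Satisfying assignments: (0,1), (1,0)
Count: 2 out of 4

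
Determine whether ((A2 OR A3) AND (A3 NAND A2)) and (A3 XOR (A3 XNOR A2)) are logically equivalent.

No. Counterexample: with A2=0, A3=0, Expression 1 = 0 but Expression 2 = 1.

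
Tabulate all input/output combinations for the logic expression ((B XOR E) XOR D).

D | B | E | Output
------------------
0 | 0 | 0 | 0
0 | 0 | 1 | 1
0 | 1 | 0 | 1
0 | 1 | 1 | 0
1 | 0 | 0 | 1
1 | 0 | 1 | 0
1 | 1 | 0 | 0
1 | 1 | 1 | 1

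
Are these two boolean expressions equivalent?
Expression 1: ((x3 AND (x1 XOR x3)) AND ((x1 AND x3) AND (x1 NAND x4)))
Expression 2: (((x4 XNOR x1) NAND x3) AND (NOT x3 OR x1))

No. Counterexample: with x1=0, x3=0, x4=0, Expression 1 = 0 but Expression 2 = 1.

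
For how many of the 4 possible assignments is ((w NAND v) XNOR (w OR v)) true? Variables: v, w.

Satisfying assignments: (0,1), (1,0)
Count: 2 out of 4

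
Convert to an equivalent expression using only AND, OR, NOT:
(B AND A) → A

NOT (B AND A) OR A
(Implication elimination: A → B = NOT A OR B)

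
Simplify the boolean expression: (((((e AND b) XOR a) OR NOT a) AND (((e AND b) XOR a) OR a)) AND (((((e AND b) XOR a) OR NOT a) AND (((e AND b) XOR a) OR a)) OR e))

By absorption (E AND (E OR v) = E) then distribution ((E OR v) AND (E OR NOT v) = E):
= ((e AND b) XOR a)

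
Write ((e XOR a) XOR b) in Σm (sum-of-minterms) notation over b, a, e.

Σm(1, 2, 4, 7) = (NOT b AND NOT a AND e) OR (NOT b AND a AND NOT e) OR (b AND NOT a AND NOT e) OR (b AND a AND e)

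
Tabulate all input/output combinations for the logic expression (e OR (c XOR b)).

b | e | c | Output
------------------
0 | 0 | 0 | 0
0 | 0 | 1 | 1
0 | 1 | 0 | 1
0 | 1 | 1 | 1
1 | 0 | 0 | 1
1 | 0 | 1 | 0
1 | 1 | 0 | 1
1 | 1 | 1 | 1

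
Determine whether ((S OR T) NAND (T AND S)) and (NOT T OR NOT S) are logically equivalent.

Yes, they are equivalent — the two output columns agree on all 4 assignments:
T | S | Expression 1 | Expression 2
-----------------------------------
0 | 0 | 1 | 1
0 | 1 | 1 | 1
1 | 0 | 1 | 1
1 | 1 | 0 | 0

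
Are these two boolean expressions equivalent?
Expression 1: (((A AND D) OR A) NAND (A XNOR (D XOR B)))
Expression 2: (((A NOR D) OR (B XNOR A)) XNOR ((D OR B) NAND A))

No. Counterexample: with D=0, A=1, B=0, Expression 1 = 1 but Expression 2 = 0.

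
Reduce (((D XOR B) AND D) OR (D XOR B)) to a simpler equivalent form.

By absorption (E OR (E AND v) = E):
= (D XOR B)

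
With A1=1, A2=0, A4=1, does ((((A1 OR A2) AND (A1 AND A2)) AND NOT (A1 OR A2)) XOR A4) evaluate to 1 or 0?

Substituting: ((((1 OR 0) AND (1 AND 0)) AND NOT (1 OR 0)) XOR 1)
= 1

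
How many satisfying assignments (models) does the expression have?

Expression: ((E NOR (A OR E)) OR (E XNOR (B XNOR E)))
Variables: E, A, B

Satisfying assignments: (0,0,0), (0,0,1), (0,1,1), (1,0,1), (1,1,1)
Count: 5 out of 8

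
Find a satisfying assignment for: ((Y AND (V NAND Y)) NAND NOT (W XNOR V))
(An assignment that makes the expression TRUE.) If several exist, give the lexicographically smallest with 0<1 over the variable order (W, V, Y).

W=0, V=0, Y=0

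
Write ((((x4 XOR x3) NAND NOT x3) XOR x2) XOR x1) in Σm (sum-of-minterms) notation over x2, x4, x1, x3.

Σm(0, 1, 5, 6, 10, 11, 12, 15) = (NOT x2 AND NOT x4 AND NOT x1 AND NOT x3) OR (NOT x2 AND NOT x4 AND NOT x1 AND x3) OR (NOT x2 AND x4 AND NOT x1 AND x3) OR (NOT x2 AND x4 AND x1 AND NOT x3) OR (x2 AND NOT x4 AND x1 AND NOT x3) OR (x2 AND NOT x4 AND x1 AND x3) OR (x2 AND x4 AND NOT x1 AND NOT x3) OR (x2 AND x4 AND x1 AND x3)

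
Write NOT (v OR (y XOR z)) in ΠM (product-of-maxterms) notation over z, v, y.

ΠM(1, 2, 3, 4, 6, 7) = (z OR v OR NOT y) AND (z OR NOT v OR y) AND (z OR NOT v OR NOT y) AND (NOT z OR v OR y) AND (NOT z OR NOT v OR y) AND (NOT z OR NOT v OR NOT y)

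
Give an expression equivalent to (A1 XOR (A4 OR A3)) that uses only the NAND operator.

((A1 NAND (A1 NAND ((A4 NAND A4) NAND (A3 NAND A3)))) NAND (((A4 NAND A4) NAND (A3 NAND A3)) NAND (A1 NAND ((A4 NAND A4) NAND (A3 NAND A3)))))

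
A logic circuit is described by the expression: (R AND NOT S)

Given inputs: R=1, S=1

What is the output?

Substituting: (1 AND NOT 1)
= 0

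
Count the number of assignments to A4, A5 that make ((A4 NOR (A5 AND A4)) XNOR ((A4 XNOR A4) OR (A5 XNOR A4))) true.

Satisfying assignments: (0,0), (0,1)
Count: 2 out of 4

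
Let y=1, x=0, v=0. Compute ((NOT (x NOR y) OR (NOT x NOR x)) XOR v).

Substituting: ((NOT (0 NOR 1) OR (NOT 0 NOR 0)) XOR 0)
= 1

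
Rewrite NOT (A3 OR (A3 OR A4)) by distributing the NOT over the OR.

NOT A3 AND NOT (A3 OR A4)
De Morgan's: NOT(OR of terms) = AND of negations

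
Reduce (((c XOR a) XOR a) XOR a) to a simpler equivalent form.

By XOR self-cancellation ((E XOR v) XOR v = E):
= (c XOR a)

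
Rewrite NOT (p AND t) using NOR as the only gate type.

(((p NOR p) NOR (t NOR t)) NOR ((p NOR p) NOR (t NOR t)))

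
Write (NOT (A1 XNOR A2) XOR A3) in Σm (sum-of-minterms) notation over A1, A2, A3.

Σm(1, 2, 4, 7) = (NOT A1 AND NOT A2 AND A3) OR (NOT A1 AND A2 AND NOT A3) OR (A1 AND NOT A2 AND NOT A3) OR (A1 AND A2 AND A3)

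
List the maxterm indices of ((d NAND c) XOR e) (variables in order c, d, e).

ΠM(1, 3, 5, 6) = (c OR d OR NOT e) AND (c OR NOT d OR NOT e) AND (NOT c OR d OR NOT e) AND (NOT c OR NOT d OR e)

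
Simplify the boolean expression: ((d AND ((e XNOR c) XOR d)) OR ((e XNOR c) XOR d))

By absorption (E OR (E AND v) = E):
= ((e XNOR c) XOR d)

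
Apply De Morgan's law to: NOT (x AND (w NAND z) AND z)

NOT x OR NOT (w NAND z) OR NOT z
De Morgan's: NOT(AND of terms) = OR of negations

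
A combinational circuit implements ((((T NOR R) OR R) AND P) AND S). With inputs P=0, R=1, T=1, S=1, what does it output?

Substituting: ((((1 NOR 1) OR 1) AND 0) AND 1)
= 0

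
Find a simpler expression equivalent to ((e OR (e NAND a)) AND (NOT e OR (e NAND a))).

By distribution ((E OR v) AND (E OR NOT v) = E):
= (e NAND a)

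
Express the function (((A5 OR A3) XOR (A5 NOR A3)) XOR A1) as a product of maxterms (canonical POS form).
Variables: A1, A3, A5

ΠM(4, 5, 6, 7) = (NOT A1 OR A3 OR A5) AND (NOT A1 OR A3 OR NOT A5) AND (NOT A1 OR NOT A3 OR A5) AND (NOT A1 OR NOT A3 OR NOT A5)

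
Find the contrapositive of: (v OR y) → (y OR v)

Contrapositive: NOT (y OR v) → NOT (v OR y)
Note: A statement and its contrapositive are logically equivalent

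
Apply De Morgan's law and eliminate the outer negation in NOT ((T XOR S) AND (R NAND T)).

NOT (T XOR S) OR NOT (R NAND T)
De Morgan's: NOT(AND of terms) = OR of negations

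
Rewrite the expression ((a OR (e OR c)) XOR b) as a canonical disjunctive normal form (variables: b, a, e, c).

(NOT b AND NOT a AND NOT e AND c) OR (NOT b AND NOT a AND e AND NOT c) OR (NOT b AND NOT a AND e AND c) OR (NOT b AND a AND NOT e AND NOT c) OR (NOT b AND a AND NOT e AND c) OR (NOT b AND a AND e AND NOT c) OR (NOT b AND a AND e AND c) OR (b AND NOT a AND NOT e AND NOT c)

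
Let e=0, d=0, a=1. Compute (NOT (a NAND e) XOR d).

Substituting: (NOT (1 NAND 0) XOR 0)
= 0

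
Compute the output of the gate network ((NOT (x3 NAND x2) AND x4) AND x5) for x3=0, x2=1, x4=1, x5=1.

Substituting: ((NOT (0 NAND 1) AND 1) AND 1)
= 0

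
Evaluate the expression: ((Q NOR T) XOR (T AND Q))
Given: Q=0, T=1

Substituting: ((0 NOR 1) XOR (1 AND 0))
= 0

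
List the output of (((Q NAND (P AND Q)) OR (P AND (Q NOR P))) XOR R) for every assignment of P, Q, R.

P | Q | R | Output
------------------
0 | 0 | 0 | 1
0 | 0 | 1 | 0
0 | 1 | 0 | 1
0 | 1 | 1 | 0
1 | 0 | 0 | 1
1 | 0 | 1 | 0
1 | 1 | 0 | 0
1 | 1 | 1 | 1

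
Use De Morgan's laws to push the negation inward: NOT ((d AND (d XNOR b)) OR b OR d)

NOT (d AND (d XNOR b)) AND NOT b AND NOT d
De Morgan's: NOT(OR of terms) = AND of negations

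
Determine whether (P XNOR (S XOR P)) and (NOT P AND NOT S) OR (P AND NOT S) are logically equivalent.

Yes, they are equivalent — the two output columns agree on all 4 assignments:
P | S | Expression 1 | Expression 2
-----------------------------------
0 | 0 | 1 | 1
0 | 1 | 0 | 0
1 | 0 | 1 | 1
1 | 1 | 0 | 0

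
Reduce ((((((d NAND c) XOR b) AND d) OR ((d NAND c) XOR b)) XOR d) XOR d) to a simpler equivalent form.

By XOR self-cancellation ((E XOR v) XOR v = E) then absorption (E OR (E AND v) = E):
= ((d NAND c) XOR b)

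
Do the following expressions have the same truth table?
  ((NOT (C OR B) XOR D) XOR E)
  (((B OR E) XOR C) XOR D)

No. Counterexample: with B=0, C=0, D=0, E=0, Expression 1 = 1 but Expression 2 = 0.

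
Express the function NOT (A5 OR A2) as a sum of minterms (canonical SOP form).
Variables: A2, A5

Σm(0) = (NOT A2 AND NOT A5)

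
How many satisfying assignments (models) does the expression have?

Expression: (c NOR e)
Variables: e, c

Satisfying assignments: (0,0)
Count: 1 out of 4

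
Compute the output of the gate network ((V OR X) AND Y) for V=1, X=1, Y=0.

Substituting: ((1 OR 1) AND 0)
= 0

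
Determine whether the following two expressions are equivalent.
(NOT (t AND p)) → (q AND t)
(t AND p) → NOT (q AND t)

No, Inverse is not equivalent to original (counterexample: t=0, q=0, p=0)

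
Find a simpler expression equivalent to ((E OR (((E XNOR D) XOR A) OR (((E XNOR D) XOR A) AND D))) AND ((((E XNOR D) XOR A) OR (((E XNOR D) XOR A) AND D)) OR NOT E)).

By distribution ((E OR v) AND (E OR NOT v) = E) then absorption (E OR (E AND v) = E):
= ((E XNOR D) XOR A)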